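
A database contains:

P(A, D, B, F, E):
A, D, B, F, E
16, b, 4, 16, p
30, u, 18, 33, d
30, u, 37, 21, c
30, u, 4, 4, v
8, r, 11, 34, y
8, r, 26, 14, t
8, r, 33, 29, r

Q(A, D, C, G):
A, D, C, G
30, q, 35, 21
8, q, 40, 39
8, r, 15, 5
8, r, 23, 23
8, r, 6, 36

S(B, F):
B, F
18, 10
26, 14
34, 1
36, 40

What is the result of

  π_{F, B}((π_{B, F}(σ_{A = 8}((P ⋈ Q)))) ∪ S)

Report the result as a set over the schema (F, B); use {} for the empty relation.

{(1, 34), (10, 18), (14, 26), (29, 33), (34, 11), (40, 36)}

P ⋈ Q (natural join on A, D): {(8, r, 11, 34, y, 15, 5), (8, r, 11, 34, y, 23, 23), (8, r, 11, 34, y, 6, 36), (8, r, 26, 14, t, 15, 5), (8, r, 26, 14, t, 23, 23), (8, r, 26, 14, t, 6, 36), (8, r, 33, 29, r, 15, 5), (8, r, 33, 29, r, 23, 23), (8, r, 33, 29, r, 6, 36)}
Selection A = 8: {(8, r, 11, 34, y, 15, 5), (8, r, 11, 34, y, 23, 23), (8, r, 11, 34, y, 6, 36), (8, r, 26, 14, t, 15, 5), (8, r, 26, 14, t, 23, 23), (8, r, 26, 14, t, 6, 36), (8, r, 33, 29, r, 15, 5), (8, r, 33, 29, r, 23, 23), (8, r, 33, 29, r, 6, 36)}
Projecting to B, F (6 duplicate(s) eliminated): {(11, 34), (26, 14), (33, 29)}
Union: {(11, 34), (26, 14), (33, 29)} with {(18, 10), (26, 14), (34, 1), (36, 40)} → {(11, 34), (18, 10), (26, 14), (33, 29), (34, 1), (36, 40)}
Projecting to F, B: {(1, 34), (10, 18), (14, 26), (29, 33), (34, 11), (40, 36)}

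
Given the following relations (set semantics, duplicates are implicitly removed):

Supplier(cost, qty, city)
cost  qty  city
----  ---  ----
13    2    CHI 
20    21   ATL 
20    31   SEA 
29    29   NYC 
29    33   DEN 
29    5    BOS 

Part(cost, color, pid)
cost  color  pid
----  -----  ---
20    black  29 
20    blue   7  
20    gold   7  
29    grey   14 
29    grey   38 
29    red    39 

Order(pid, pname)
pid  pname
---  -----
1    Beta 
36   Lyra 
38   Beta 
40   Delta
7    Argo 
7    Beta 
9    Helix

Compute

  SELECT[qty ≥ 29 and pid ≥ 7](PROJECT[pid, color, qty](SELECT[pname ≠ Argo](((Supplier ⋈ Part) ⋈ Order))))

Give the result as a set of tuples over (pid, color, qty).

{(38, grey, 29), (38, grey, 33), (7, blue, 31), (7, gold, 31)}

Natural join on cost: {(20, 21, ATL, black, 29), (20, 21, ATL, blue, 7), (20, 21, ATL, gold, 7), (20, 31, SEA, black, 29), (20, 31, SEA, blue, 7), (20, 31, SEA, gold, 7), (29, 29, NYC, grey, 14), (29, 29, NYC, grey, 38), (29, 29, NYC, red, 39), (29, 33, DEN, grey, 14), (29, 33, DEN, grey, 38), (29, 33, DEN, red, 39), (29, 5, BOS, grey, 14), (29, 5, BOS, grey, 38), (29, 5, BOS, red, 39)}
Natural join on pid: {(20, 21, ATL, blue, 7, Argo), (20, 21, ATL, blue, 7, Beta), (20, 21, ATL, gold, 7, Argo), (20, 21, ATL, gold, 7, Beta), (20, 31, SEA, blue, 7, Argo), (20, 31, SEA, blue, 7, Beta), (20, 31, SEA, gold, 7, Argo), (20, 31, SEA, gold, 7, Beta), (29, 29, NYC, grey, 38, Beta), (29, 33, DEN, grey, 38, Beta), (29, 5, BOS, grey, 38, Beta)}
σ[pname ≠ Argo]: keep tuples satisfying pname ≠ Argo → {(20, 21, ATL, blue, 7, Beta), (20, 21, ATL, gold, 7, Beta), (20, 31, SEA, blue, 7, Beta), (20, 31, SEA, gold, 7, Beta), (29, 29, NYC, grey, 38, Beta), (29, 33, DEN, grey, 38, Beta), (29, 5, BOS, grey, 38, Beta)}
Keep only column(s) pid, color, qty: {(38, grey, 29), (38, grey, 33), (38, grey, 5), (7, blue, 21), (7, blue, 31), (7, gold, 21), (7, gold, 31)}
σ[qty ≥ 29 and pid ≥ 7]: keep tuples satisfying qty ≥ 29 and pid ≥ 7 → {(38, grey, 29), (38, grey, 33), (7, blue, 31), (7, gold, 31)}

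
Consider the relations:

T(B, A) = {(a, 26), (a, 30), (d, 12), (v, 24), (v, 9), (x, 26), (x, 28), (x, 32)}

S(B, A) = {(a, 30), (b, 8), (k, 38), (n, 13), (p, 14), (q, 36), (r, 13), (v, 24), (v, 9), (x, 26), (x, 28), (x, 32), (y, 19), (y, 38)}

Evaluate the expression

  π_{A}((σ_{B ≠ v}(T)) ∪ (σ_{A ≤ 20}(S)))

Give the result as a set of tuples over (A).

{12, 13, 14, 19, 26, 28, 30, 32, 8, 9}

σ[B ≠ v]: keep tuples satisfying B ≠ v → {(a, 26), (a, 30), (d, 12), (x, 26), (x, 28), (x, 32)}
σ[A ≤ 20]: keep tuples satisfying A ≤ 20 → {(b, 8), (n, 13), (p, 14), (r, 13), (v, 9), (y, 19)}
Set union of the two operands is {(a, 26), (a, 30), (b, 8), (d, 12), (n, 13), (p, 14), (r, 13), (v, 9), (x, 26), (x, 28), (x, 32), (y, 19)}.
π[A]: project onto (A) (2 duplicate(s) eliminated) → {12, 13, 14, 19, 26, 28, 30, 32, 8, 9}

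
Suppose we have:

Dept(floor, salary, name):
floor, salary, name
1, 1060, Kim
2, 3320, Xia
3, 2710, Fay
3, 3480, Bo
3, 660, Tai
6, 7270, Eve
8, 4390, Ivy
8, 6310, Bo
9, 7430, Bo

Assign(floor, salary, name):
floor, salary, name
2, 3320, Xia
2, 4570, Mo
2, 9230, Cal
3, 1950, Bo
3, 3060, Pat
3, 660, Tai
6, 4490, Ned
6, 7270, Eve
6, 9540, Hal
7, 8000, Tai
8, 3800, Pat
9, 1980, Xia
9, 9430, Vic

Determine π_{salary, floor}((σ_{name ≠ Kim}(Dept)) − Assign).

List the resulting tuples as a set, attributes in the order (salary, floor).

{(2710, 3), (3480, 3), (4390, 8), (6310, 8), (7430, 9)}

σ[name ≠ Kim]: keep tuples satisfying name ≠ Kim → {(2, 3320, Xia), (3, 2710, Fay), (3, 3480, Bo), (3, 660, Tai), (6, 7270, Eve), (8, 4390, Ivy), (8, 6310, Bo), (9, 7430, Bo)}
Set difference of the two operands is {(3, 2710, Fay), (3, 3480, Bo), (8, 4390, Ivy), (8, 6310, Bo), (9, 7430, Bo)}.
Keep only column(s) salary, floor: {(2710, 3), (3480, 3), (4390, 8), (6310, 8), (7430, 9)}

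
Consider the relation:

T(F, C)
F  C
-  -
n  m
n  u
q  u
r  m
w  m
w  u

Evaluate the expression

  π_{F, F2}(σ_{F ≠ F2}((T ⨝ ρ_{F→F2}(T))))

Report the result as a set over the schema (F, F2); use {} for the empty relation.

ρ[F→F2]: schema becomes (F2, C); tuples unchanged.
Natural join on C: {(n, m, n), (n, m, r), (n, m, w), (n, u, n), (n, u, q), (n, u, w), (q, u, n), (q, u, q), (q, u, w), (r, m, n), (r, m, r), (r, m, w), (w, m, n), (w, m, r), (w, m, w), (w, u, n), (w, u, q), (w, u, w)}
Selection F ≠ F2: {(n, m, r), (n, m, w), (n, u, q), (n, u, w), (q, u, n), (q, u, w), (r, m, n), (r, m, w), (w, m, n), (w, m, r), (w, u, n), (w, u, q)}
Projecting to F, F2 (2 duplicate(s) eliminated): {(n, q), (n, r), (n, w), (q, n), (q, w), (r, n), (r, w), (w, n), (w, q), (w, r)}

{(n, q), (n, r), (n, w), (q, n), (q, w), (r, n), (r, w), (w, n), (w, q), (w, r)}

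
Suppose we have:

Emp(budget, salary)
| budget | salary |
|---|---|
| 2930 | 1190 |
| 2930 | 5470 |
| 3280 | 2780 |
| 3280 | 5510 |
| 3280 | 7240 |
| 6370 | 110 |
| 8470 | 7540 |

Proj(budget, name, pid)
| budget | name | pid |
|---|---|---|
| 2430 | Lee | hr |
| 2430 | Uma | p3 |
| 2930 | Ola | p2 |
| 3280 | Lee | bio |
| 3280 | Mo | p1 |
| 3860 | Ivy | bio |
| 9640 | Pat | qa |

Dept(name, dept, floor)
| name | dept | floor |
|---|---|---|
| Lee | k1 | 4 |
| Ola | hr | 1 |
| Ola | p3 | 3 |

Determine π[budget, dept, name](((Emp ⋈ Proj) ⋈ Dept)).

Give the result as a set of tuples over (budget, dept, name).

Joining Emp and Proj on budget yields {(2930, 1190, Ola, p2), (2930, 5470, Ola, p2), (3280, 2780, Lee, bio), (3280, 2780, Mo, p1), (3280, 5510, Lee, bio), (3280, 5510, Mo, p1), (3280, 7240, Lee, bio), (3280, 7240, Mo, p1)}.
Joining (Emp ⋈ Proj) and Dept on name yields {(2930, 1190, Ola, p2, hr, 1), (2930, 1190, Ola, p2, p3, 3), (2930, 5470, Ola, p2, hr, 1), (2930, 5470, Ola, p2, p3, 3), (3280, 2780, Lee, bio, k1, 4), (3280, 5510, Lee, bio, k1, 4), (3280, 7240, Lee, bio, k1, 4)}.
π[budget, dept, name]: project onto (budget, dept, name) (4 duplicate(s) eliminated) → {(2930, hr, Ola), (2930, p3, Ola), (3280, k1, Lee)}

{(2930, hr, Ola), (2930, p3, Ola), (3280, k1, Lee)}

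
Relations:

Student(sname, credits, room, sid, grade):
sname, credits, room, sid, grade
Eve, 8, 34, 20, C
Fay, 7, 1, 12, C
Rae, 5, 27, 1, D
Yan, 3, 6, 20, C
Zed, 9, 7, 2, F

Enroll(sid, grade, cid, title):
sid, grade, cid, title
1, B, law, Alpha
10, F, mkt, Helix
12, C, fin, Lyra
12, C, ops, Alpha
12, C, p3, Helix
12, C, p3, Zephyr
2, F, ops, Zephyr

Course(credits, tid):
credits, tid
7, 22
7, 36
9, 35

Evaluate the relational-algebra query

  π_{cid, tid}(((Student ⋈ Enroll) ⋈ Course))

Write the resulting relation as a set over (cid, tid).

Student ⋈ Enroll (natural join on sid, grade): {(Fay, 7, 1, 12, C, fin, Lyra), (Fay, 7, 1, 12, C, ops, Alpha), (Fay, 7, 1, 12, C, p3, Helix), (Fay, 7, 1, 12, C, p3, Zephyr), (Zed, 9, 7, 2, F, ops, Zephyr)}
(Student ⋈ Enroll) ⋈ Course (natural join on credits): {(Fay, 7, 1, 12, C, fin, Lyra, 22), (Fay, 7, 1, 12, C, fin, Lyra, 36), (Fay, 7, 1, 12, C, ops, Alpha, 22), (Fay, 7, 1, 12, C, ops, Alpha, 36), (Fay, 7, 1, 12, C, p3, Helix, 22), (Fay, 7, 1, 12, C, p3, Helix, 36), (Fay, 7, 1, 12, C, p3, Zephyr, 22), (Fay, 7, 1, 12, C, p3, Zephyr, 36), (Zed, 9, 7, 2, F, ops, Zephyr, 35)}
π[cid, tid]: project onto (cid, tid) (2 duplicate(s) eliminated) → {(fin, 22), (fin, 36), (ops, 22), (ops, 35), (ops, 36), (p3, 22), (p3, 36)}

{(fin, 22), (fin, 36), (ops, 22), (ops, 35), (ops, 36), (p3, 22), (p3, 36)}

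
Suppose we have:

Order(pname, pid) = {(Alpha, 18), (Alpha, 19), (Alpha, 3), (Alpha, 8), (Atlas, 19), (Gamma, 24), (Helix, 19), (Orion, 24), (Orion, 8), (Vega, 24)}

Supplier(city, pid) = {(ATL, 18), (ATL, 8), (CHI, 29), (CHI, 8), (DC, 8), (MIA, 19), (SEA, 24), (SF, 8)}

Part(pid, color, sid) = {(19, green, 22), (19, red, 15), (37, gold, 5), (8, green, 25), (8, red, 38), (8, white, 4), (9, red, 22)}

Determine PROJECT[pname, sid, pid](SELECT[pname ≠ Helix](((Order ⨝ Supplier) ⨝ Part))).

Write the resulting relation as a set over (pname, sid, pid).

{(Alpha, 15, 19), (Alpha, 22, 19), (Alpha, 25, 8), (Alpha, 38, 8), (Alpha, 4, 8), (Atlas, 15, 19), (Atlas, 22, 19), (Orion, 25, 8), (Orion, 38, 8), (Orion, 4, 8)}

Joining Order and Supplier on pid yields {(Alpha, 18, ATL), (Alpha, 19, MIA), (Alpha, 8, ATL), (Alpha, 8, CHI), (Alpha, 8, DC), (Alpha, 8, SF), (Atlas, 19, MIA), (Gamma, 24, SEA), (Helix, 19, MIA), (Orion, 24, SEA), (Orion, 8, ATL), (Orion, 8, CHI), (Orion, 8, DC), (Orion, 8, SF), (Vega, 24, SEA)}.
Joining (Order ⨝ Supplier) and Part on pid yields {(Alpha, 19, MIA, green, 22), (Alpha, 19, MIA, red, 15), (Alpha, 8, ATL, green, 25), (Alpha, 8, ATL, red, 38), (Alpha, 8, ATL, white, 4), (Alpha, 8, CHI, green, 25), (Alpha, 8, CHI, red, 38), (Alpha, 8, CHI, white, 4), (Alpha, 8, DC, green, 25), (Alpha, 8, DC, red, 38), (Alpha, 8, DC, white, 4), (Alpha, 8, SF, green, 25), (Alpha, 8, SF, red, 38), (Alpha, 8, SF, white, 4), (Atlas, 19, MIA, green, 22), (Atlas, 19, MIA, red, 15), (Helix, 19, MIA, green, 22), (Helix, 19, MIA, red, 15), (Orion, 8, ATL, green, 25), (Orion, 8, ATL, red, 38), (Orion, 8, ATL, white, 4), (Orion, 8, CHI, green, 25), (Orion, 8, CHI, red, 38), (Orion, 8, CHI, white, 4), (Orion, 8, DC, green, 25), (Orion, 8, DC, red, 38), (Orion, 8, DC, white, 4), (Orion, 8, SF, green, 25), (Orion, 8, SF, red, 38), (Orion, 8, SF, white, 4)}.
Selection pname ≠ Helix: {(Alpha, 19, MIA, green, 22), (Alpha, 19, MIA, red, 15), (Alpha, 8, ATL, green, 25), (Alpha, 8, ATL, red, 38), (Alpha, 8, ATL, white, 4), (Alpha, 8, CHI, green, 25), (Alpha, 8, CHI, red, 38), (Alpha, 8, CHI, white, 4), (Alpha, 8, DC, green, 25), (Alpha, 8, DC, red, 38), (Alpha, 8, DC, white, 4), (Alpha, 8, SF, green, 25), (Alpha, 8, SF, red, 38), (Alpha, 8, SF, white, 4), (Atlas, 19, MIA, green, 22), (Atlas, 19, MIA, red, 15), (Orion, 8, ATL, green, 25), (Orion, 8, ATL, red, 38), (Orion, 8, ATL, white, 4), (Orion, 8, CHI, green, 25), (Orion, 8, CHI, red, 38), (Orion, 8, CHI, white, 4), (Orion, 8, DC, green, 25), (Orion, 8, DC, red, 38), (Orion, 8, DC, white, 4), (Orion, 8, SF, green, 25), (Orion, 8, SF, red, 38), (Orion, 8, SF, white, 4)}
Keep only column(s) pname, sid, pid (18 duplicate(s) eliminated): {(Alpha, 15, 19), (Alpha, 22, 19), (Alpha, 25, 8), (Alpha, 38, 8), (Alpha, 4, 8), (Atlas, 15, 19), (Atlas, 22, 19), (Orion, 25, 8), (Orion, 38, 8), (Orion, 4, 8)}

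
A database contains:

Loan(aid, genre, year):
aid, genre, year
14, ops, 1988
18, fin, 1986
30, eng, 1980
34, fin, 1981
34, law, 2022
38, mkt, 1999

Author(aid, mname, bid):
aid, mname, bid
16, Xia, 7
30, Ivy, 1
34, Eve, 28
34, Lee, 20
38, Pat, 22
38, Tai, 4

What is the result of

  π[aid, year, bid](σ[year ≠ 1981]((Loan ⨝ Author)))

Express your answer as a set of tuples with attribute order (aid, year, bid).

{(30, 1980, 1), (34, 2022, 20), (34, 2022, 28), (38, 1999, 22), (38, 1999, 4)}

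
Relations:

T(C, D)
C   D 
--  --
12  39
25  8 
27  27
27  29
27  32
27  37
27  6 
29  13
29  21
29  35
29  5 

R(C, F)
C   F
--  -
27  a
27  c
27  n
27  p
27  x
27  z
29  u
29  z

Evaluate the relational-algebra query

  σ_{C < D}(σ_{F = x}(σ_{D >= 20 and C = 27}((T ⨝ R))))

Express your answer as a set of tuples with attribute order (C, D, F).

{(27, 29, x), (27, 32, x), (27, 37, x)}

Joining T and R on C yields {(27, 27, a), (27, 27, c), (27, 27, n), (27, 27, p), (27, 27, x), (27, 27, z), (27, 29, a), (27, 29, c), (27, 29, n), (27, 29, p), (27, 29, x), (27, 29, z), (27, 32, a), (27, 32, c), (27, 32, n), (27, 32, p), (27, 32, x), (27, 32, z), (27, 37, a), (27, 37, c), (27, 37, n), (27, 37, p), (27, 37, x), (27, 37, z), (27, 6, a), (27, 6, c), (27, 6, n), (27, 6, p), (27, 6, x), (27, 6, z), (29, 13, u), (29, 13, z), (29, 21, u), (29, 21, z), (29, 35, u), (29, 35, z), (29, 5, u), (29, 5, z)}.
σ[D >= 20 and C = 27]: keep tuples satisfying D >= 20 and C = 27 → {(27, 27, a), (27, 27, c), (27, 27, n), (27, 27, p), (27, 27, x), (27, 27, z), (27, 29, a), (27, 29, c), (27, 29, n), (27, 29, p), (27, 29, x), (27, 29, z), (27, 32, a), (27, 32, c), (27, 32, n), (27, 32, p), (27, 32, x), (27, 32, z), (27, 37, a), (27, 37, c), (27, 37, n), (27, 37, p), (27, 37, x), (27, 37, z)}
σ[F = x]: keep tuples satisfying F = x → {(27, 27, x), (27, 29, x), (27, 32, x), (27, 37, x)}
σ[C < D]: keep tuples satisfying C < D → {(27, 29, x), (27, 32, x), (27, 37, x)}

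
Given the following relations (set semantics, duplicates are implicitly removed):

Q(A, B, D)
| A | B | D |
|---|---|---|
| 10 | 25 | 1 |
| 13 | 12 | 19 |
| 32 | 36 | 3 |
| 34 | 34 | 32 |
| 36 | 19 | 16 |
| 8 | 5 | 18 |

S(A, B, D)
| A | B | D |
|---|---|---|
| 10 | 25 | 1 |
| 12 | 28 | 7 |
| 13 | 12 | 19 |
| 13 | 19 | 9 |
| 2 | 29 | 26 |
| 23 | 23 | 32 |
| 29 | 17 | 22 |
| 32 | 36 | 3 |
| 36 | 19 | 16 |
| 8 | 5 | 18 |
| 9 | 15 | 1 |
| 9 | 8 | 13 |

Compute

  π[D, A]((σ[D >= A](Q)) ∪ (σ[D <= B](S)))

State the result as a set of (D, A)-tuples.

{(1, 10), (1, 9), (16, 36), (18, 8), (19, 13), (26, 2), (3, 32), (7, 12), (9, 13)}

Selection D >= A: {(13, 12, 19), (8, 5, 18)}
Selection D <= B: {(10, 25, 1), (12, 28, 7), (13, 19, 9), (2, 29, 26), (32, 36, 3), (36, 19, 16), (9, 15, 1)}
Taking the union: {(10, 25, 1), (12, 28, 7), (13, 12, 19), (13, 19, 9), (2, 29, 26), (32, 36, 3), (36, 19, 16), (8, 5, 18), (9, 15, 1)}
π[D, A]: project onto (D, A) → {(1, 10), (1, 9), (16, 36), (18, 8), (19, 13), (26, 2), (3, 32), (7, 12), (9, 13)}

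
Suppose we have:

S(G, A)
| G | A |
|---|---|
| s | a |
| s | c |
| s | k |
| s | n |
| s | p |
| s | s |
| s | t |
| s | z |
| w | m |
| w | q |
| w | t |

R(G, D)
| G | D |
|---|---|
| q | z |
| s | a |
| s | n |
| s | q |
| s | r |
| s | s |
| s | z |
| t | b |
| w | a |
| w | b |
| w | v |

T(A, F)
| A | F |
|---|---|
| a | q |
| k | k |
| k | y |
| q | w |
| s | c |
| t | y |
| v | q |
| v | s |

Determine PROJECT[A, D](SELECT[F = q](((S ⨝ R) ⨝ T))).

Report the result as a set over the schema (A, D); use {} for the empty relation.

Natural join on G: {(s, a, a), (s, a, n), (s, a, q), (s, a, r), (s, a, s), (s, a, z), (s, c, a), (s, c, n), (s, c, q), (s, c, r), (s, c, s), (s, c, z), (s, k, a), (s, k, n), (s, k, q), (s, k, r), (s, k, s), (s, k, z), (s, n, a), (s, n, n), (s, n, q), (s, n, r), (s, n, s), (s, n, z), (s, p, a), (s, p, n), (s, p, q), (s, p, r), (s, p, s), (s, p, z), (s, s, a), (s, s, n), (s, s, q), (s, s, r), (s, s, s), (s, s, z), (s, t, a), (s, t, n), (s, t, q), (s, t, r), (s, t, s), (s, t, z), (s, z, a), (s, z, n), (s, z, q), (s, z, r), (s, z, s), (s, z, z), (w, m, a), (w, m, b), (w, m, v), (w, q, a), (w, q, b), (w, q, v), (w, t, a), (w, t, b), (w, t, v)}
Natural join on A: {(s, a, a, q), (s, a, n, q), (s, a, q, q), (s, a, r, q), (s, a, s, q), (s, a, z, q), (s, k, a, k), (s, k, a, y), (s, k, n, k), (s, k, n, y), (s, k, q, k), (s, k, q, y), (s, k, r, k), (s, k, r, y), (s, k, s, k), (s, k, s, y), (s, k, z, k), (s, k, z, y), (s, s, a, c), (s, s, n, c), (s, s, q, c), (s, s, r, c), (s, s, s, c), (s, s, z, c), (s, t, a, y), (s, t, n, y), (s, t, q, y), (s, t, r, y), (s, t, s, y), (s, t, z, y), (w, q, a, w), (w, q, b, w), (w, q, v, w), (w, t, a, y), (w, t, b, y), (w, t, v, y)}
Selection F = q: {(s, a, a, q), (s, a, n, q), (s, a, q, q), (s, a, r, q), (s, a, s, q), (s, a, z, q)}
π[A, D]: project onto (A, D) → {(a, a), (a, n), (a, q), (a, r), (a, s), (a, z)}

{(a, a), (a, n), (a, q), (a, r), (a, s), (a, z)}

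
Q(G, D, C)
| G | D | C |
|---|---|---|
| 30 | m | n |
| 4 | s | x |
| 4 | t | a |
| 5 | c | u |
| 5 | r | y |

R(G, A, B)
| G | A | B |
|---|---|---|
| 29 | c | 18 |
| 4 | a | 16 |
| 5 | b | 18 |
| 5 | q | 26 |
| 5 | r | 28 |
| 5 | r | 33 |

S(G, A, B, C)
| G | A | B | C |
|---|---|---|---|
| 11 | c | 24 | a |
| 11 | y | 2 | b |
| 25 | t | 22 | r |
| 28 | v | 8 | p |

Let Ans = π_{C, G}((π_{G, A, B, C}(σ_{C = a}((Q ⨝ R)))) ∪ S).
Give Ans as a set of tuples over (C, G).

{(a, 11), (a, 4), (b, 11), (p, 28), (r, 25)}

Q ⋈ R (natural join on G): {(4, s, x, a, 16), (4, t, a, a, 16), (5, c, u, b, 18), (5, c, u, q, 26), (5, c, u, r, 28), (5, c, u, r, 33), (5, r, y, b, 18), (5, r, y, q, 26), (5, r, y, r, 28), (5, r, y, r, 33)}
Apply σ_{C = a}; surviving tuples: {(4, t, a, a, 16)}
Keep only column(s) G, A, B, C: {(4, a, 16, a)}
Set union of the two operands is {(11, c, 24, a), (11, y, 2, b), (25, t, 22, r), (28, v, 8, p), (4, a, 16, a)}.
Keep only column(s) C, G: {(a, 11), (a, 4), (b, 11), (p, 28), (r, 25)}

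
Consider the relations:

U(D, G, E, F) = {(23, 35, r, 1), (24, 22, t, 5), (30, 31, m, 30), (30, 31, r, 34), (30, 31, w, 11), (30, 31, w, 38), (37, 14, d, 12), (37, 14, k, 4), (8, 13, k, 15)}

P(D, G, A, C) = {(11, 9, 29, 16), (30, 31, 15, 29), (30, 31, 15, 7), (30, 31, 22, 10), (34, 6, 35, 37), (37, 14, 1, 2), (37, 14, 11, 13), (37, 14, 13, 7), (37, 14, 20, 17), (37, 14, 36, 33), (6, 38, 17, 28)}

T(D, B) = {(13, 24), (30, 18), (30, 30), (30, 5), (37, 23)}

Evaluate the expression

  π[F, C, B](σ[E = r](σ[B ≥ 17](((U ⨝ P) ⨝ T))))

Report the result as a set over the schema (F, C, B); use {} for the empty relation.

Natural join on D, G: {(30, 31, m, 30, 15, 29), (30, 31, m, 30, 15, 7), (30, 31, m, 30, 22, 10), (30, 31, r, 34, 15, 29), (30, 31, r, 34, 15, 7), (30, 31, r, 34, 22, 10), (30, 31, w, 11, 15, 29), (30, 31, w, 11, 15, 7), (30, 31, w, 11, 22, 10), (30, 31, w, 38, 15, 29), (30, 31, w, 38, 15, 7), (30, 31, w, 38, 22, 10), (37, 14, d, 12, 1, 2), (37, 14, d, 12, 11, 13), (37, 14, d, 12, 13, 7), (37, 14, d, 12, 20, 17), (37, 14, d, 12, 36, 33), (37, 14, k, 4, 1, 2), (37, 14, k, 4, 11, 13), (37, 14, k, 4, 13, 7), (37, 14, k, 4, 20, 17), (37, 14, k, 4, 36, 33)}
Natural join on D: {(30, 31, m, 30, 15, 29, 18), (30, 31, m, 30, 15, 29, 30), (30, 31, m, 30, 15, 29, 5), (30, 31, m, 30, 15, 7, 18), (30, 31, m, 30, 15, 7, 30), (30, 31, m, 30, 15, 7, 5), (30, 31, m, 30, 22, 10, 18), (30, 31, m, 30, 22, 10, 30), (30, 31, m, 30, 22, 10, 5), (30, 31, r, 34, 15, 29, 18), (30, 31, r, 34, 15, 29, 30), (30, 31, r, 34, 15, 29, 5), (30, 31, r, 34, 15, 7, 18), (30, 31, r, 34, 15, 7, 30), (30, 31, r, 34, 15, 7, 5), (30, 31, r, 34, 22, 10, 18), (30, 31, r, 34, 22, 10, 30), (30, 31, r, 34, 22, 10, 5), (30, 31, w, 11, 15, 29, 18), (30, 31, w, 11, 15, 29, 30), (30, 31, w, 11, 15, 29, 5), (30, 31, w, 11, 15, 7, 18), (30, 31, w, 11, 15, 7, 30), (30, 31, w, 11, 15, 7, 5), (30, 31, w, 11, 22, 10, 18), (30, 31, w, 11, 22, 10, 30), (30, 31, w, 11, 22, 10, 5), (30, 31, w, 38, 15, 29, 18), (30, 31, w, 38, 15, 29, 30), (30, 31, w, 38, 15, 29, 5), (30, 31, w, 38, 15, 7, 18), (30, 31, w, 38, 15, 7, 30), (30, 31, w, 38, 15, 7, 5), (30, 31, w, 38, 22, 10, 18), (30, 31, w, 38, 22, 10, 30), (30, 31, w, 38, 22, 10, 5), (37, 14, d, 12, 1, 2, 23), (37, 14, d, 12, 11, 13, 23), (37, 14, d, 12, 13, 7, 23), (37, 14, d, 12, 20, 17, 23), (37, 14, d, 12, 36, 33, 23), (37, 14, k, 4, 1, 2, 23), (37, 14, k, 4, 11, 13, 23), (37, 14, k, 4, 13, 7, 23), (37, 14, k, 4, 20, 17, 23), (37, 14, k, 4, 36, 33, 23)}
Apply σ_{B ≥ 17}; surviving tuples: {(30, 31, m, 30, 15, 29, 18), (30, 31, m, 30, 15, 29, 30), (30, 31, m, 30, 15, 7, 18), (30, 31, m, 30, 15, 7, 30), (30, 31, m, 30, 22, 10, 18), (30, 31, m, 30, 22, 10, 30), (30, 31, r, 34, 15, 29, 18), (30, 31, r, 34, 15, 29, 30), (30, 31, r, 34, 15, 7, 18), (30, 31, r, 34, 15, 7, 30), (30, 31, r, 34, 22, 10, 18), (30, 31, r, 34, 22, 10, 30), (30, 31, w, 11, 15, 29, 18), (30, 31, w, 11, 15, 29, 30), (30, 31, w, 11, 15, 7, 18), (30, 31, w, 11, 15, 7, 30), (30, 31, w, 11, 22, 10, 18), (30, 31, w, 11, 22, 10, 30), (30, 31, w, 38, 15, 29, 18), (30, 31, w, 38, 15, 29, 30), (30, 31, w, 38, 15, 7, 18), (30, 31, w, 38, 15, 7, 30), (30, 31, w, 38, 22, 10, 18), (30, 31, w, 38, 22, 10, 30), (37, 14, d, 12, 1, 2, 23), (37, 14, d, 12, 11, 13, 23), (37, 14, d, 12, 13, 7, 23), (37, 14, d, 12, 20, 17, 23), (37, 14, d, 12, 36, 33, 23), (37, 14, k, 4, 1, 2, 23), (37, 14, k, 4, 11, 13, 23), (37, 14, k, 4, 13, 7, 23), (37, 14, k, 4, 20, 17, 23), (37, 14, k, 4, 36, 33, 23)}
Apply σ_{E = r}; surviving tuples: {(30, 31, r, 34, 15, 29, 18), (30, 31, r, 34, 15, 29, 30), (30, 31, r, 34, 15, 7, 18), (30, 31, r, 34, 15, 7, 30), (30, 31, r, 34, 22, 10, 18), (30, 31, r, 34, 22, 10, 30)}
Keep only column(s) F, C, B: {(34, 10, 18), (34, 10, 30), (34, 29, 18), (34, 29, 30), (34, 7, 18), (34, 7, 30)}

{(34, 10, 18), (34, 10, 30), (34, 29, 18), (34, 29, 30), (34, 7, 18), (34, 7, 30)}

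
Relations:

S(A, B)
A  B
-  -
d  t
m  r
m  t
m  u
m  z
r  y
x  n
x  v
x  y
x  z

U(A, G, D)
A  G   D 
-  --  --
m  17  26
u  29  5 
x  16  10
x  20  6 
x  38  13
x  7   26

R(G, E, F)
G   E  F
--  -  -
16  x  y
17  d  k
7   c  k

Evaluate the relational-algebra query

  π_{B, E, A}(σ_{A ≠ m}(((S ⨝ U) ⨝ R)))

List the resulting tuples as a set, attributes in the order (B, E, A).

{(n, c, x), (n, x, x), (v, c, x), (v, x, x), (y, c, x), (y, x, x), (z, c, x), (z, x, x)}

S ⋈ U (natural join on A): {(m, r, 17, 26), (m, t, 17, 26), (m, u, 17, 26), (m, z, 17, 26), (x, n, 16, 10), (x, n, 20, 6), (x, n, 38, 13), (x, n, 7, 26), (x, v, 16, 10), (x, v, 20, 6), (x, v, 38, 13), (x, v, 7, 26), (x, y, 16, 10), (x, y, 20, 6), (x, y, 38, 13), (x, y, 7, 26), (x, z, 16, 10), (x, z, 20, 6), (x, z, 38, 13), (x, z, 7, 26)}
(S ⨝ U) ⋈ R (natural join on G): {(m, r, 17, 26, d, k), (m, t, 17, 26, d, k), (m, u, 17, 26, d, k), (m, z, 17, 26, d, k), (x, n, 16, 10, x, y), (x, n, 7, 26, c, k), (x, v, 16, 10, x, y), (x, v, 7, 26, c, k), (x, y, 16, 10, x, y), (x, y, 7, 26, c, k), (x, z, 16, 10, x, y), (x, z, 7, 26, c, k)}
Filtering on A ≠ m leaves {(x, n, 16, 10, x, y), (x, n, 7, 26, c, k), (x, v, 16, 10, x, y), (x, v, 7, 26, c, k), (x, y, 16, 10, x, y), (x, y, 7, 26, c, k), (x, z, 16, 10, x, y), (x, z, 7, 26, c, k)}.
Keep only column(s) B, E, A: {(n, c, x), (n, x, x), (v, c, x), (v, x, x), (y, c, x), (y, x, x), (z, c, x), (z, x, x)}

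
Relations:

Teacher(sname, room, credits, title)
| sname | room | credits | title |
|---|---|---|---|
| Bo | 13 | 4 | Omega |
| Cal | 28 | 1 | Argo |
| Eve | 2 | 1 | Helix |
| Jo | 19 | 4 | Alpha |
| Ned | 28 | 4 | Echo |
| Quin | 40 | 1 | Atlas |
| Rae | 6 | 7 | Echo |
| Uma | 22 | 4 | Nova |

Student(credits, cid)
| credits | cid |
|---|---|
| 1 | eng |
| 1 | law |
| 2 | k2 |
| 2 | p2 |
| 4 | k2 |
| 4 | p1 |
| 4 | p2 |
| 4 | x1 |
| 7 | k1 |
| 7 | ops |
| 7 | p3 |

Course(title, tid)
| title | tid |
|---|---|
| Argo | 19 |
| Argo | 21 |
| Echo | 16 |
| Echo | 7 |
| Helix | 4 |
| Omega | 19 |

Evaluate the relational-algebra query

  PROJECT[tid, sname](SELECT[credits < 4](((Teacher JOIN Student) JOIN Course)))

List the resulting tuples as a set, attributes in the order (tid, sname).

Natural join on credits: {(Bo, 13, 4, Omega, k2), (Bo, 13, 4, Omega, p1), (Bo, 13, 4, Omega, p2), (Bo, 13, 4, Omega, x1), (Cal, 28, 1, Argo, eng), (Cal, 28, 1, Argo, law), (Eve, 2, 1, Helix, eng), (Eve, 2, 1, Helix, law), (Jo, 19, 4, Alpha, k2), (Jo, 19, 4, Alpha, p1), (Jo, 19, 4, Alpha, p2), (Jo, 19, 4, Alpha, x1), (Ned, 28, 4, Echo, k2), (Ned, 28, 4, Echo, p1), (Ned, 28, 4, Echo, p2), (Ned, 28, 4, Echo, x1), (Quin, 40, 1, Atlas, eng), (Quin, 40, 1, Atlas, law), (Rae, 6, 7, Echo, k1), (Rae, 6, 7, Echo, ops), (Rae, 6, 7, Echo, p3), (Uma, 22, 4, Nova, k2), (Uma, 22, 4, Nova, p1), (Uma, 22, 4, Nova, p2), (Uma, 22, 4, Nova, x1)}
Natural join on title: {(Bo, 13, 4, Omega, k2, 19), (Bo, 13, 4, Omega, p1, 19), (Bo, 13, 4, Omega, p2, 19), (Bo, 13, 4, Omega, x1, 19), (Cal, 28, 1, Argo, eng, 19), (Cal, 28, 1, Argo, eng, 21), (Cal, 28, 1, Argo, law, 19), (Cal, 28, 1, Argo, law, 21), (Eve, 2, 1, Helix, eng, 4), (Eve, 2, 1, Helix, law, 4), (Ned, 28, 4, Echo, k2, 16), (Ned, 28, 4, Echo, k2, 7), (Ned, 28, 4, Echo, p1, 16), (Ned, 28, 4, Echo, p1, 7), (Ned, 28, 4, Echo, p2, 16), (Ned, 28, 4, Echo, p2, 7), (Ned, 28, 4, Echo, x1, 16), (Ned, 28, 4, Echo, x1, 7), (Rae, 6, 7, Echo, k1, 16), (Rae, 6, 7, Echo, k1, 7), (Rae, 6, 7, Echo, ops, 16), (Rae, 6, 7, Echo, ops, 7), (Rae, 6, 7, Echo, p3, 16), (Rae, 6, 7, Echo, p3, 7)}
Filtering on credits < 4 leaves {(Cal, 28, 1, Argo, eng, 19), (Cal, 28, 1, Argo, eng, 21), (Cal, 28, 1, Argo, law, 19), (Cal, 28, 1, Argo, law, 21), (Eve, 2, 1, Helix, eng, 4), (Eve, 2, 1, Helix, law, 4)}.
Projecting to tid, sname (3 duplicate(s) eliminated): {(19, Cal), (21, Cal), (4, Eve)}

{(19, Cal), (21, Cal), (4, Eve)}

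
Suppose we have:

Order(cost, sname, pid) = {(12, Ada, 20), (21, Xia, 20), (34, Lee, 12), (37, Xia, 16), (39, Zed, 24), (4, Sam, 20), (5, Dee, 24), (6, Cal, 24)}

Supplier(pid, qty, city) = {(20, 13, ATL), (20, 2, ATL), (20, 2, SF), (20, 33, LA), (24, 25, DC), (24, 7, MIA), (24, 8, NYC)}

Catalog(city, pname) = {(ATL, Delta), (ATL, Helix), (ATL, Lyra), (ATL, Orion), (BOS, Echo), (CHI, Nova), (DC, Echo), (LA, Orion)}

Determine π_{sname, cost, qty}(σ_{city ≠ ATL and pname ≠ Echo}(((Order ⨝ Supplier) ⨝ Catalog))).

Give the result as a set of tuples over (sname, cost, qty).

{(Ada, 12, 33), (Sam, 4, 33), (Xia, 21, 33)}

Joining Order and Supplier on pid yields {(12, Ada, 20, 13, ATL), (12, Ada, 20, 2, ATL), (12, Ada, 20, 2, SF), (12, Ada, 20, 33, LA), (21, Xia, 20, 13, ATL), (21, Xia, 20, 2, ATL), (21, Xia, 20, 2, SF), (21, Xia, 20, 33, LA), (39, Zed, 24, 25, DC), (39, Zed, 24, 7, MIA), (39, Zed, 24, 8, NYC), (4, Sam, 20, 13, ATL), (4, Sam, 20, 2, ATL), (4, Sam, 20, 2, SF), (4, Sam, 20, 33, LA), (5, Dee, 24, 25, DC), (5, Dee, 24, 7, MIA), (5, Dee, 24, 8, NYC), (6, Cal, 24, 25, DC), (6, Cal, 24, 7, MIA), (6, Cal, 24, 8, NYC)}.
Joining (Order ⨝ Supplier) and Catalog on city yields {(12, Ada, 20, 13, ATL, Delta), (12, Ada, 20, 13, ATL, Helix), (12, Ada, 20, 13, ATL, Lyra), (12, Ada, 20, 13, ATL, Orion), (12, Ada, 20, 2, ATL, Delta), (12, Ada, 20, 2, ATL, Helix), (12, Ada, 20, 2, ATL, Lyra), (12, Ada, 20, 2, ATL, Orion), (12, Ada, 20, 33, LA, Orion), (21, Xia, 20, 13, ATL, Delta), (21, Xia, 20, 13, ATL, Helix), (21, Xia, 20, 13, ATL, Lyra), (21, Xia, 20, 13, ATL, Orion), (21, Xia, 20, 2, ATL, Delta), (21, Xia, 20, 2, ATL, Helix), (21, Xia, 20, 2, ATL, Lyra), (21, Xia, 20, 2, ATL, Orion), (21, Xia, 20, 33, LA, Orion), (39, Zed, 24, 25, DC, Echo), (4, Sam, 20, 13, ATL, Delta), (4, Sam, 20, 13, ATL, Helix), (4, Sam, 20, 13, ATL, Lyra), (4, Sam, 20, 13, ATL, Orion), (4, Sam, 20, 2, ATL, Delta), (4, Sam, 20, 2, ATL, Helix), (4, Sam, 20, 2, ATL, Lyra), (4, Sam, 20, 2, ATL, Orion), (4, Sam, 20, 33, LA, Orion), (5, Dee, 24, 25, DC, Echo), (6, Cal, 24, 25, DC, Echo)}.
Filtering on city ≠ ATL and pname ≠ Echo leaves {(12, Ada, 20, 33, LA, Orion), (21, Xia, 20, 33, LA, Orion), (4, Sam, 20, 33, LA, Orion)}.
π[sname, cost, qty]: project onto (sname, cost, qty) → {(Ada, 12, 33), (Sam, 4, 33), (Xia, 21, 33)}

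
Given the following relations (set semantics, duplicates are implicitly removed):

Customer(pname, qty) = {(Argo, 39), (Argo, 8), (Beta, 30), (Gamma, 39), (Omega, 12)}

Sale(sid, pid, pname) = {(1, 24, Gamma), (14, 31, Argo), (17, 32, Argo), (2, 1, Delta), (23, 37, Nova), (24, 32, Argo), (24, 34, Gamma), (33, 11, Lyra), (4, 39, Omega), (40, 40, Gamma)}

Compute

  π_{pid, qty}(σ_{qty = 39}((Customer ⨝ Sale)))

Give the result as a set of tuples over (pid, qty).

Customer ⋈ Sale (natural join on pname): {(Argo, 39, 14, 31), (Argo, 39, 17, 32), (Argo, 39, 24, 32), (Argo, 8, 14, 31), (Argo, 8, 17, 32), (Argo, 8, 24, 32), (Gamma, 39, 1, 24), (Gamma, 39, 24, 34), (Gamma, 39, 40, 40), (Omega, 12, 4, 39)}
Selection qty = 39: {(Argo, 39, 14, 31), (Argo, 39, 17, 32), (Argo, 39, 24, 32), (Gamma, 39, 1, 24), (Gamma, 39, 24, 34), (Gamma, 39, 40, 40)}
Keep only column(s) pid, qty (1 duplicate(s) eliminated): {(24, 39), (31, 39), (32, 39), (34, 39), (40, 39)}

{(24, 39), (31, 39), (32, 39), (34, 39), (40, 39)}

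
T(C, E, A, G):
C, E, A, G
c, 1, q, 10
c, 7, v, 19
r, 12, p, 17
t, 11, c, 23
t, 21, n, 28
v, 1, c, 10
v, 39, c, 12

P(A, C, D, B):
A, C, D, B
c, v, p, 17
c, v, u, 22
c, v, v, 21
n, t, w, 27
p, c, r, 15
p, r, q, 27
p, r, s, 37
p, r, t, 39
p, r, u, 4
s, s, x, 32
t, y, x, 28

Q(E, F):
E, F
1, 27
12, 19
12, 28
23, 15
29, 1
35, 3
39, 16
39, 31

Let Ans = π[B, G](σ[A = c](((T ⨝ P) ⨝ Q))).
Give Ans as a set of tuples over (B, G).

{(17, 10), (17, 12), (21, 10), (21, 12), (22, 10), (22, 12)}

Natural join on C, A: {(r, 12, p, 17, q, 27), (r, 12, p, 17, s, 37), (r, 12, p, 17, t, 39), (r, 12, p, 17, u, 4), (t, 21, n, 28, w, 27), (v, 1, c, 10, p, 17), (v, 1, c, 10, u, 22), (v, 1, c, 10, v, 21), (v, 39, c, 12, p, 17), (v, 39, c, 12, u, 22), (v, 39, c, 12, v, 21)}
Natural join on E: {(r, 12, p, 17, q, 27, 19), (r, 12, p, 17, q, 27, 28), (r, 12, p, 17, s, 37, 19), (r, 12, p, 17, s, 37, 28), (r, 12, p, 17, t, 39, 19), (r, 12, p, 17, t, 39, 28), (r, 12, p, 17, u, 4, 19), (r, 12, p, 17, u, 4, 28), (v, 1, c, 10, p, 17, 27), (v, 1, c, 10, u, 22, 27), (v, 1, c, 10, v, 21, 27), (v, 39, c, 12, p, 17, 16), (v, 39, c, 12, p, 17, 31), (v, 39, c, 12, u, 22, 16), (v, 39, c, 12, u, 22, 31), (v, 39, c, 12, v, 21, 16), (v, 39, c, 12, v, 21, 31)}
Selection A = c: {(v, 1, c, 10, p, 17, 27), (v, 1, c, 10, u, 22, 27), (v, 1, c, 10, v, 21, 27), (v, 39, c, 12, p, 17, 16), (v, 39, c, 12, p, 17, 31), (v, 39, c, 12, u, 22, 16), (v, 39, c, 12, u, 22, 31), (v, 39, c, 12, v, 21, 16), (v, 39, c, 12, v, 21, 31)}
Projecting to B, G (3 duplicate(s) eliminated): {(17, 10), (17, 12), (21, 10), (21, 12), (22, 10), (22, 12)}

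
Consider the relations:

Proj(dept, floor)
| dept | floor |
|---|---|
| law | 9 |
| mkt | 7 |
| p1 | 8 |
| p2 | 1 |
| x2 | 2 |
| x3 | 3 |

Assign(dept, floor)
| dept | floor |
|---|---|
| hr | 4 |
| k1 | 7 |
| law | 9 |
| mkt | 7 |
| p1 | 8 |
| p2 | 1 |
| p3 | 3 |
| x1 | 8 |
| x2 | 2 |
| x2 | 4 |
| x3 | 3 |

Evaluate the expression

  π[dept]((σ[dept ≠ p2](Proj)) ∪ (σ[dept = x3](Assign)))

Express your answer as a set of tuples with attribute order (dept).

σ[dept ≠ p2]: keep tuples satisfying dept ≠ p2 → {(law, 9), (mkt, 7), (p1, 8), (x2, 2), (x3, 3)}
σ[dept = x3]: keep tuples satisfying dept = x3 → {(x3, 3)}
Taking the union: {(law, 9), (mkt, 7), (p1, 8), (x2, 2), (x3, 3)}
Keep only column(s) dept: {law, mkt, p1, x2, x3}

{law, mkt, p1, x2, x3}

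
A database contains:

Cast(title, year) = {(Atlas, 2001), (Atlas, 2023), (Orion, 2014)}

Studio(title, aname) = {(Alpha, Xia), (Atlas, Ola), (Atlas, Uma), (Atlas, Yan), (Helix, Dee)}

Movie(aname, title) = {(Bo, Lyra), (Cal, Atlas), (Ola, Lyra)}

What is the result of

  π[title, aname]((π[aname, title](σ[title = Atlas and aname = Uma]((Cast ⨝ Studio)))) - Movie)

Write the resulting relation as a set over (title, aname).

{(Atlas, Uma)}

Joining Cast and Studio on title yields {(Atlas, 2001, Ola), (Atlas, 2001, Uma), (Atlas, 2001, Yan), (Atlas, 2023, Ola), (Atlas, 2023, Uma), (Atlas, 2023, Yan)}.
Apply σ_{title = Atlas and aname = Uma}; surviving tuples: {(Atlas, 2001, Uma), (Atlas, 2023, Uma)}
Keep only column(s) aname, title (1 duplicate(s) eliminated): {(Uma, Atlas)}
Taking the difference: {(Uma, Atlas)}
Keep only column(s) title, aname: {(Atlas, Uma)}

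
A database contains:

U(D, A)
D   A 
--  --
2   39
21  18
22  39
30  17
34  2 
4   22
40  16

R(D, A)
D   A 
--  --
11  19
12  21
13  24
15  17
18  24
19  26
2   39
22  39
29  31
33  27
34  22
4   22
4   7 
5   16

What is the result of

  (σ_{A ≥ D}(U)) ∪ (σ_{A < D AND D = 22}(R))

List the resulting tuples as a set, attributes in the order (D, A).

σ[A ≥ D]: keep tuples satisfying A ≥ D → {(2, 39), (22, 39), (4, 22)}
σ[A < D AND D = 22]: keep tuples satisfying A < D AND D = 22 → {}
Set union of the two operands is {(2, 39), (22, 39), (4, 22)}.

{(2, 39), (22, 39), (4, 22)}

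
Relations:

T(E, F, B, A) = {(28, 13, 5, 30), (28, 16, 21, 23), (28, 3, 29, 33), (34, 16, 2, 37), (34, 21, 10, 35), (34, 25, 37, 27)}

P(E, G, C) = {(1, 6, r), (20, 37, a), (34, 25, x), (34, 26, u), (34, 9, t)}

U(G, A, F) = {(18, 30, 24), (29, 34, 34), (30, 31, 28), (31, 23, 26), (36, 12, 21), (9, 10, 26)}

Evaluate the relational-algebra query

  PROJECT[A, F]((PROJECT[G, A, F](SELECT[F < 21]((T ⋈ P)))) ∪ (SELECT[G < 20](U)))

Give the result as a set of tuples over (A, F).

{(10, 26), (30, 24), (37, 16)}

Joining T and P on E yields {(34, 16, 2, 37, 25, x), (34, 16, 2, 37, 26, u), (34, 16, 2, 37, 9, t), (34, 21, 10, 35, 25, x), (34, 21, 10, 35, 26, u), (34, 21, 10, 35, 9, t), (34, 25, 37, 27, 25, x), (34, 25, 37, 27, 26, u), (34, 25, 37, 27, 9, t)}.
Filtering on F < 21 leaves {(34, 16, 2, 37, 25, x), (34, 16, 2, 37, 26, u), (34, 16, 2, 37, 9, t)}.
π[G, A, F]: project onto (G, A, F) → {(25, 37, 16), (26, 37, 16), (9, 37, 16)}
Filtering on G < 20 leaves {(18, 30, 24), (9, 10, 26)}.
Union: {(25, 37, 16), (26, 37, 16), (9, 37, 16)} with {(18, 30, 24), (9, 10, 26)} → {(18, 30, 24), (25, 37, 16), (26, 37, 16), (9, 10, 26), (9, 37, 16)}
π[A, F]: project onto (A, F) (2 duplicate(s) eliminated) → {(10, 26), (30, 24), (37, 16)}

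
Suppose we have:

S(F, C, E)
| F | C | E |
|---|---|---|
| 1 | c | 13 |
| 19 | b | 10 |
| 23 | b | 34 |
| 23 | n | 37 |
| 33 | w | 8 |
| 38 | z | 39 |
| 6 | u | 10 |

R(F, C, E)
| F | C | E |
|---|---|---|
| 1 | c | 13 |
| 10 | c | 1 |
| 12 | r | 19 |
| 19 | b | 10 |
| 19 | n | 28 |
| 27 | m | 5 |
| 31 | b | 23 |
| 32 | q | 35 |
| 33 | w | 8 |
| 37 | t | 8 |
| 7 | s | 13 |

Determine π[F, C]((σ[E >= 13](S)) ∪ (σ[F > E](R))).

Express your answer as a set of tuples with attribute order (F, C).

{(1, c), (10, c), (19, b), (23, b), (23, n), (27, m), (31, b), (33, w), (37, t), (38, z)}

Selection E >= 13: {(1, c, 13), (23, b, 34), (23, n, 37), (38, z, 39)}
Selection F > E: {(10, c, 1), (19, b, 10), (27, m, 5), (31, b, 23), (33, w, 8), (37, t, 8)}
Union: {(1, c, 13), (23, b, 34), (23, n, 37), (38, z, 39)} with {(10, c, 1), (19, b, 10), (27, m, 5), (31, b, 23), (33, w, 8), (37, t, 8)} → {(1, c, 13), (10, c, 1), (19, b, 10), (23, b, 34), (23, n, 37), (27, m, 5), (31, b, 23), (33, w, 8), (37, t, 8), (38, z, 39)}
Keep only column(s) F, C: {(1, c), (10, c), (19, b), (23, b), (23, n), (27, m), (31, b), (33, w), (37, t), (38, z)}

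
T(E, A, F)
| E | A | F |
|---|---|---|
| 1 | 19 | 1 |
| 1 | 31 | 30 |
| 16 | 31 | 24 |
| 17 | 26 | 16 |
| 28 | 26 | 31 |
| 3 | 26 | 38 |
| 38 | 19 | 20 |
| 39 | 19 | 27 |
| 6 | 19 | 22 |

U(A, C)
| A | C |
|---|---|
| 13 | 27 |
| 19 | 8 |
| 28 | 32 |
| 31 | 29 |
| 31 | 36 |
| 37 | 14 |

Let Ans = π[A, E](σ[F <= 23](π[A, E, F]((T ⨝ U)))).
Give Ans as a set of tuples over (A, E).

T ⋈ U (natural join on A): {(1, 19, 1, 8), (1, 31, 30, 29), (1, 31, 30, 36), (16, 31, 24, 29), (16, 31, 24, 36), (38, 19, 20, 8), (39, 19, 27, 8), (6, 19, 22, 8)}
π[A, E, F]: project onto (A, E, F) (2 duplicate(s) eliminated) → {(19, 1, 1), (19, 38, 20), (19, 39, 27), (19, 6, 22), (31, 1, 30), (31, 16, 24)}
Filtering on F <= 23 leaves {(19, 1, 1), (19, 38, 20), (19, 6, 22)}.
π[A, E]: project onto (A, E) → {(19, 1), (19, 38), (19, 6)}

{(19, 1), (19, 38), (19, 6)}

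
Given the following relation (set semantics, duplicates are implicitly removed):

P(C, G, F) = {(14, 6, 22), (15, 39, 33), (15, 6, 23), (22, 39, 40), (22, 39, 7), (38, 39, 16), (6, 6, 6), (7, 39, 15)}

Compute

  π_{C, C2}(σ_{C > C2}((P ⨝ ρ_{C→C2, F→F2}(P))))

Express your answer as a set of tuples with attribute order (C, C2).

ρ[C→C2, F→F2]: schema becomes (C2, G, F2); tuples unchanged.
P ⋈ ρ_{C→C2, F→F2}(P) (natural join on G): {(14, 6, 22, 14, 22), (14, 6, 22, 15, 23), (14, 6, 22, 6, 6), (15, 39, 33, 15, 33), (15, 39, 33, 22, 40), (15, 39, 33, 22, 7), (15, 39, 33, 38, 16), (15, 39, 33, 7, 15), (15, 6, 23, 14, 22), (15, 6, 23, 15, 23), (15, 6, 23, 6, 6), (22, 39, 40, 15, 33), (22, 39, 40, 22, 40), (22, 39, 40, 22, 7), (22, 39, 40, 38, 16), (22, 39, 40, 7, 15), (22, 39, 7, 15, 33), (22, 39, 7, 22, 40), (22, 39, 7, 22, 7), (22, 39, 7, 38, 16), (22, 39, 7, 7, 15), (38, 39, 16, 15, 33), (38, 39, 16, 22, 40), (38, 39, 16, 22, 7), (38, 39, 16, 38, 16), (38, 39, 16, 7, 15), (6, 6, 6, 14, 22), (6, 6, 6, 15, 23), (6, 6, 6, 6, 6), (7, 39, 15, 15, 33), (7, 39, 15, 22, 40), (7, 39, 15, 22, 7), (7, 39, 15, 38, 16), (7, 39, 15, 7, 15)}
Filtering on C > C2 leaves {(14, 6, 22, 6, 6), (15, 39, 33, 7, 15), (15, 6, 23, 14, 22), (15, 6, 23, 6, 6), (22, 39, 40, 15, 33), (22, 39, 40, 7, 15), (22, 39, 7, 15, 33), (22, 39, 7, 7, 15), (38, 39, 16, 15, 33), (38, 39, 16, 22, 40), (38, 39, 16, 22, 7), (38, 39, 16, 7, 15)}.
Projecting to C, C2 (3 duplicate(s) eliminated): {(14, 6), (15, 14), (15, 6), (15, 7), (22, 15), (22, 7), (38, 15), (38, 22), (38, 7)}

{(14, 6), (15, 14), (15, 6), (15, 7), (22, 15), (22, 7), (38, 15), (38, 22), (38, 7)}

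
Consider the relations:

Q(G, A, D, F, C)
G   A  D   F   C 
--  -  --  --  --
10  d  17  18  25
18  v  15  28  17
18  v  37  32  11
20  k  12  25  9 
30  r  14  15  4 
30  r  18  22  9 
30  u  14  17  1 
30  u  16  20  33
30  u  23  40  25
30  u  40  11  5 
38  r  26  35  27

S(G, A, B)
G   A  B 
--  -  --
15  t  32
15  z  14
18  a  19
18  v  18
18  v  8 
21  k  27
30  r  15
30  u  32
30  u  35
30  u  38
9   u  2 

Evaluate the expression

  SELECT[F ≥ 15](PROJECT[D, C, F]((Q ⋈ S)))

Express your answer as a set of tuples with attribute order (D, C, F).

Joining Q and S on G, A yields {(18, v, 15, 28, 17, 18), (18, v, 15, 28, 17, 8), (18, v, 37, 32, 11, 18), (18, v, 37, 32, 11, 8), (30, r, 14, 15, 4, 15), (30, r, 18, 22, 9, 15), (30, u, 14, 17, 1, 32), (30, u, 14, 17, 1, 35), (30, u, 14, 17, 1, 38), (30, u, 16, 20, 33, 32), (30, u, 16, 20, 33, 35), (30, u, 16, 20, 33, 38), (30, u, 23, 40, 25, 32), (30, u, 23, 40, 25, 35), (30, u, 23, 40, 25, 38), (30, u, 40, 11, 5, 32), (30, u, 40, 11, 5, 35), (30, u, 40, 11, 5, 38)}.
π_{D, C, F} gives {(14, 1, 17), (14, 4, 15), (15, 17, 28), (16, 33, 20), (18, 9, 22), (23, 25, 40), (37, 11, 32), (40, 5, 11)} (10 duplicate(s) eliminated).
Filtering on F ≥ 15 leaves {(14, 1, 17), (14, 4, 15), (15, 17, 28), (16, 33, 20), (18, 9, 22), (23, 25, 40), (37, 11, 32)}.

{(14, 1, 17), (14, 4, 15), (15, 17, 28), (16, 33, 20), (18, 9, 22), (23, 25, 40), (37, 11, 32)}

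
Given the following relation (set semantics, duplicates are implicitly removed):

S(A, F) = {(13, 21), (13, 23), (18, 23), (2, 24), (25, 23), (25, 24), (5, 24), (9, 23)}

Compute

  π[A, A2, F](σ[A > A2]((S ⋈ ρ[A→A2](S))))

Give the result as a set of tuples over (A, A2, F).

{(13, 9, 23), (18, 13, 23), (18, 9, 23), (25, 13, 23), (25, 18, 23), (25, 2, 24), (25, 5, 24), (25, 9, 23), (5, 2, 24)}

ρ[A→A2]: schema becomes (A2, F); tuples unchanged.
S ⋈ ρ[A→A2](S) (natural join on F): {(13, 21, 13), (13, 23, 13), (13, 23, 18), (13, 23, 25), (13, 23, 9), (18, 23, 13), (18, 23, 18), (18, 23, 25), (18, 23, 9), (2, 24, 2), (2, 24, 25), (2, 24, 5), (25, 23, 13), (25, 23, 18), (25, 23, 25), (25, 23, 9), (25, 24, 2), (25, 24, 25), (25, 24, 5), (5, 24, 2), (5, 24, 25), (5, 24, 5), (9, 23, 13), (9, 23, 18), (9, 23, 25), (9, 23, 9)}
Selection A > A2: {(13, 23, 9), (18, 23, 13), (18, 23, 9), (25, 23, 13), (25, 23, 18), (25, 23, 9), (25, 24, 2), (25, 24, 5), (5, 24, 2)}
π_{A, A2, F} gives {(13, 9, 23), (18, 13, 23), (18, 9, 23), (25, 13, 23), (25, 18, 23), (25, 2, 24), (25, 5, 24), (25, 9, 23), (5, 2, 24)}.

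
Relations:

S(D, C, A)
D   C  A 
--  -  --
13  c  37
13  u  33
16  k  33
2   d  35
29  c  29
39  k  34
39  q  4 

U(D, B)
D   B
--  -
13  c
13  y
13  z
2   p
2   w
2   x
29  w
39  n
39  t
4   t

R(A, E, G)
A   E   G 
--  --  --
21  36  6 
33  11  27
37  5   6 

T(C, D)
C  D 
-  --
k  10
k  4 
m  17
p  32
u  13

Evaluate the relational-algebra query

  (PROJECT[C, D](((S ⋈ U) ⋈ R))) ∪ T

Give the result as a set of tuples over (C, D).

{(c, 13), (k, 10), (k, 4), (m, 17), (p, 32), (u, 13)}

S ⋈ U (natural join on D): {(13, c, 37, c), (13, c, 37, y), (13, c, 37, z), (13, u, 33, c), (13, u, 33, y), (13, u, 33, z), (2, d, 35, p), (2, d, 35, w), (2, d, 35, x), (29, c, 29, w), (39, k, 34, n), (39, k, 34, t), (39, q, 4, n), (39, q, 4, t)}
(S ⋈ U) ⋈ R (natural join on A): {(13, c, 37, c, 5, 6), (13, c, 37, y, 5, 6), (13, c, 37, z, 5, 6), (13, u, 33, c, 11, 27), (13, u, 33, y, 11, 27), (13, u, 33, z, 11, 27)}
Projecting to C, D (4 duplicate(s) eliminated): {(c, 13), (u, 13)}
Set union of the two operands is {(c, 13), (k, 10), (k, 4), (m, 17), (p, 32), (u, 13)}.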